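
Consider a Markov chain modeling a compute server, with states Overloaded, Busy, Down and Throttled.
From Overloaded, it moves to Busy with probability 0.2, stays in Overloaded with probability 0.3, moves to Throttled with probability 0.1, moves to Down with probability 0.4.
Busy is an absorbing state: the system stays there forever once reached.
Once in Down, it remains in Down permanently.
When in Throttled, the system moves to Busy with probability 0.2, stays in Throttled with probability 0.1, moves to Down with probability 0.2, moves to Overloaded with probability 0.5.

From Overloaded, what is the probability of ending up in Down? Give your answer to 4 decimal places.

Let h(s) be the probability of absorption at Down starting from transient state s. Then h(Down) = 1 and h(Busy) = 0. By first-step analysis:
h(Overloaded) = 0.3·h(Overloaded) + 0.2·0 + 0.4·1 + 0.1·h(Throttled)
h(Throttled) = 0.5·h(Overloaded) + 0.2·0 + 0.2·1 + 0.1·h(Throttled)
Solving: h(Overloaded) = 0.6552, h(Throttled) = 0.5862.
Starting from Overloaded, the probability is 0.6552.

0.6552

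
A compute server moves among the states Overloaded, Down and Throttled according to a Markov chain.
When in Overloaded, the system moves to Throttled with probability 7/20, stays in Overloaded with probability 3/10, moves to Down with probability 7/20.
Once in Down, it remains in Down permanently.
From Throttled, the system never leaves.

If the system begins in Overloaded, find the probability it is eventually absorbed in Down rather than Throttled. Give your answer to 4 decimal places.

0.5000

Let h(s) be the probability of absorption at Down starting from transient state s. Then h(Down) = 1 and h(Throttled) = 0. By first-step analysis:
h(Overloaded) = 0.3·h(Overloaded) + 0.35·1 + 0.35·0
Solving: h(Overloaded) = 0.5000.
Starting from Overloaded, the probability is 0.5000.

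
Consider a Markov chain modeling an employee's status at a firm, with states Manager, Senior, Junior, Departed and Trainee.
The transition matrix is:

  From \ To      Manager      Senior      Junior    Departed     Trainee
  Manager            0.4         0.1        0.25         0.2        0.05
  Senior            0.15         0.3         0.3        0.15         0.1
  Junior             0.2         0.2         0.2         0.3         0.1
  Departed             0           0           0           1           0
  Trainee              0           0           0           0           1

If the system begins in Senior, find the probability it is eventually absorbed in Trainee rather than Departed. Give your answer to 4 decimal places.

Let h(s) be the probability of absorption at Trainee starting from transient state s. Then h(Trainee) = 1 and h(Departed) = 0. By first-step analysis:
h(Manager) = 0.4·h(Manager) + 0.1·h(Senior) + 0.25·h(Junior) + 0.2·0 + 0.05·1
h(Senior) = 0.15·h(Manager) + 0.3·h(Senior) + 0.3·h(Junior) + 0.15·0 + 0.1·1
h(Junior) = 0.2·h(Manager) + 0.2·h(Senior) + 0.2·h(Junior) + 0.3·0 + 0.1·1
Solving: h(Manager) = 0.2443, h(Senior) = 0.3079, h(Junior) = 0.2630.
Starting from Senior, the probability is 0.3079.

0.3079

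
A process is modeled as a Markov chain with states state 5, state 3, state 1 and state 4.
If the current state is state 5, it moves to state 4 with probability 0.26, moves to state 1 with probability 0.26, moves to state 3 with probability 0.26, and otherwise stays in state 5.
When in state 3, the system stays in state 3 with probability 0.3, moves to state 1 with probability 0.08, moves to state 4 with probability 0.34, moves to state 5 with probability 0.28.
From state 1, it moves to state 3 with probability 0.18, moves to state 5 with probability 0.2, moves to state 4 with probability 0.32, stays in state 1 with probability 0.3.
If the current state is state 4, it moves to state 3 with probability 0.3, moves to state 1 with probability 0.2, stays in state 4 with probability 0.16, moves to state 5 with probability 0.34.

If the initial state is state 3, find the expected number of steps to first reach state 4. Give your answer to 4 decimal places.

Let t(s) be the expected number of steps to first reach state 4 from state s, with t(state 4) = 0. Conditioning on the first step:
t(state 5) = 1 + 0.22·t(state 5) + 0.26·t(state 3) + 0.26·t(state 1)
t(state 3) = 1 + 0.28·t(state 5) + 0.3·t(state 3) + 0.08·t(state 1)
t(state 1) = 1 + 0.2·t(state 5) + 0.18·t(state 3) + 0.3·t(state 1)
Solving: t(state 5) = 3.4061, t(state 3) = 3.1583, t(state 1) = 3.2139.
Expected steps from state 3 to state 4: 3.1583.

3.1583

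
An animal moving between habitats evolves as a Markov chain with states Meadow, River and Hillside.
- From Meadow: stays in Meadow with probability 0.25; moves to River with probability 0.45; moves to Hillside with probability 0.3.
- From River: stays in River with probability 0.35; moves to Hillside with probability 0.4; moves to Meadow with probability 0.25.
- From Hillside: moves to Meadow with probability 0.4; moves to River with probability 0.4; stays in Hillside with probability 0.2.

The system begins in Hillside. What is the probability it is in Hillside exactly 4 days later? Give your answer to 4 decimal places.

Propagate the distribution vector 4 days from Hillside.
After 0 days: (0.0000, 0.0000, 1.0000)
After 1 day: (0.4000, 0.4000, 0.2000)
After 2 days: (0.2800, 0.4000, 0.3200)
After 3 days: (0.2980, 0.3940, 0.3080)
After 4 days: (0.2962, 0.3952, 0.3086)
P(in Hillside after 4 days) = 0.3086

0.3086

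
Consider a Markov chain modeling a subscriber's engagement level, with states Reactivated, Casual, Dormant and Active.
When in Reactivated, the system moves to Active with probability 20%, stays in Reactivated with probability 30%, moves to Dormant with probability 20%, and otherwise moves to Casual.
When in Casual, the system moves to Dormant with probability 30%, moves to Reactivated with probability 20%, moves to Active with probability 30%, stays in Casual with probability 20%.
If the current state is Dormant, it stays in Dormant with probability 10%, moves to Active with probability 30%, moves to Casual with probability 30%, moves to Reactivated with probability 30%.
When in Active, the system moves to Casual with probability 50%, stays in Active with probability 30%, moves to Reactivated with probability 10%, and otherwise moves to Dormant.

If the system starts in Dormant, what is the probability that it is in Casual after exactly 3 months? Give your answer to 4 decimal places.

0.3210

Propagate the distribution vector 3 months from Dormant.
After 0 months: (0.0000, 0.0000, 1.0000, 0.0000)
After 1 month: (0.3000, 0.3000, 0.1000, 0.3000)
After 2 months: (0.2100, 0.3300, 0.1900, 0.2700)
After 3 months: (0.2130, 0.3210, 0.1870, 0.2790)
P(in Casual after 3 months) = 0.3210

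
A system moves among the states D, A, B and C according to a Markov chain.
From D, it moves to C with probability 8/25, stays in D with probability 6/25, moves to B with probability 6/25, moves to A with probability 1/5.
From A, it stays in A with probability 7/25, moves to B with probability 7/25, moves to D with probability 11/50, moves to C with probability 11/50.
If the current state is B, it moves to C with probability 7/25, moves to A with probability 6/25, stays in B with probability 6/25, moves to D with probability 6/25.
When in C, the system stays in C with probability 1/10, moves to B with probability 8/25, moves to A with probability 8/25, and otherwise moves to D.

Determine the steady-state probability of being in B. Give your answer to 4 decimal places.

Let the stationary distribution be π with π = πP and π_1 + π_2 + π_3 + π_4 = 1.
π_1 = 0.24·π_1 + 0.22·π_2 + 0.24·π_3 + 0.26·π_4
π_2 = 0.2·π_1 + 0.28·π_2 + 0.24·π_3 + 0.32·π_4
π_3 = 0.24·π_1 + 0.28·π_2 + 0.24·π_3 + 0.32·π_4
Solving with the normalization constraint gives π = (0.2395, 0.2594, 0.2690, 0.2322).
So the stationary probability of B is 0.2690.

0.2690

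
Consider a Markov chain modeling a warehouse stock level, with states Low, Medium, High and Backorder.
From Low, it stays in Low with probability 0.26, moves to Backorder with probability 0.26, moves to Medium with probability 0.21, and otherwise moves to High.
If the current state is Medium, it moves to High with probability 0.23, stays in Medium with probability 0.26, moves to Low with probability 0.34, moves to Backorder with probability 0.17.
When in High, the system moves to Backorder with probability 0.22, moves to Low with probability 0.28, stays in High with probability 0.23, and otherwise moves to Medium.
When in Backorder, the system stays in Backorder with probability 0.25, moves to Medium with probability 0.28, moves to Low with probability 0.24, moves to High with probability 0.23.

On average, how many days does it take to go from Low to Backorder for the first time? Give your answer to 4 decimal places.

Let t(s) be the expected number of days to first reach Backorder from state s, with t(Backorder) = 0. Conditioning on the first day:
t(Low) = 1 + 0.26·t(Low) + 0.21·t(Medium) + 0.27·t(High)
t(Medium) = 1 + 0.34·t(Low) + 0.26·t(Medium) + 0.23·t(High)
t(High) = 1 + 0.28·t(Low) + 0.27·t(Medium) + 0.23·t(High)
Solving: t(Low) = 4.3733, t(Medium) = 4.7795, t(High) = 4.5649.
Expected days from Low to Backorder: 4.3733.

4.3733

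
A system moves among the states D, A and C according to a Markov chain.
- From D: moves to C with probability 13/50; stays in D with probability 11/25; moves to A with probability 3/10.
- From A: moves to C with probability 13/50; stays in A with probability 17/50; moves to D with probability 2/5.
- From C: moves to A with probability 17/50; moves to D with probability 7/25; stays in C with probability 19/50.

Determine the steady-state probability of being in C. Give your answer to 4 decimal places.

Let the stationary distribution be π with π = πP and π_1 + π_2 + π_3 = 1.
π_1 = 0.44·π_1 + 0.4·π_2 + 0.28·π_3
π_2 = 0.3·π_1 + 0.34·π_2 + 0.34·π_3
Solving with the normalization constraint gives π = (0.3797, 0.3248, 0.2955).
So the stationary probability of C is 0.2955.

0.2955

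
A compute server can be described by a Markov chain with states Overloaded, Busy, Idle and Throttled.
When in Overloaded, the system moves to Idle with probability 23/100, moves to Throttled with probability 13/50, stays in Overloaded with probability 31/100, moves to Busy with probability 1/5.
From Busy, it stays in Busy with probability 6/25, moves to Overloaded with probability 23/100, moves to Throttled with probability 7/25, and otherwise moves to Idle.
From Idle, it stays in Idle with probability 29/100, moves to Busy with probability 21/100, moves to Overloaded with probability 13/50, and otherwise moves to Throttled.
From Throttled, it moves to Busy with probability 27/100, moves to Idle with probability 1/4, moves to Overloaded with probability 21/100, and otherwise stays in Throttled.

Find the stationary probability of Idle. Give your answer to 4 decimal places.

Let the stationary distribution be π with π = πP and π_1 + π_2 + π_3 + π_4 = 1.
π_1 = 0.31·π_1 + 0.23·π_2 + 0.26·π_3 + 0.21·π_4
π_2 = 0.2·π_1 + 0.24·π_2 + 0.21·π_3 + 0.27·π_4
π_3 = 0.23·π_1 + 0.25·π_2 + 0.29·π_3 + 0.25·π_4
Solving with the normalization constraint gives π = (0.2526, 0.2301, 0.2552, 0.2621).
So the stationary probability of Idle is 0.2552.

0.2552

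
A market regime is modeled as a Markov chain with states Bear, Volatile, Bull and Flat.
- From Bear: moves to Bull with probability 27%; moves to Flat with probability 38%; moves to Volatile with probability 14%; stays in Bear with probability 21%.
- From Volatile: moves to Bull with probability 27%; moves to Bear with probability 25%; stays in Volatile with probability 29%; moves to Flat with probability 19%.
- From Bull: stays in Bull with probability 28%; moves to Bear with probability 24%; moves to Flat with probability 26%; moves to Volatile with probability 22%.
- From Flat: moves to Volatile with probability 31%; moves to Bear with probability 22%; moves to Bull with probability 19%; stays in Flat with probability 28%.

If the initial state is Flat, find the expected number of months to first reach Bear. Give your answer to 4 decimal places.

Let t(s) be the expected number of months to first reach Bear from state s, with t(Bear) = 0. Conditioning on the first month:
t(Volatile) = 1 + 0.29·t(Volatile) + 0.27·t(Bull) + 0.19·t(Flat)
t(Bull) = 1 + 0.22·t(Volatile) + 0.28·t(Bull) + 0.26·t(Flat)
t(Flat) = 1 + 0.31·t(Volatile) + 0.19·t(Bull) + 0.28·t(Flat)
Solving: t(Volatile) = 4.1562, t(Bull) = 4.2075, t(Flat) = 4.2887.
Expected months from Flat to Bear: 4.2887.

4.2887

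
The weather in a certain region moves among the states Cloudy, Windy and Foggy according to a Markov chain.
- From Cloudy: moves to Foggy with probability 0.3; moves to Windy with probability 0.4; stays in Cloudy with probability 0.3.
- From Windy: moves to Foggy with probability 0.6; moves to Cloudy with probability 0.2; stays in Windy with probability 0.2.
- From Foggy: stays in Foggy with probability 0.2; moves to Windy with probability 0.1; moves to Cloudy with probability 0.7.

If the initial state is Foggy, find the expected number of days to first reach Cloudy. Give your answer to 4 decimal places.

Let t(s) be the expected number of days to first reach Cloudy from state s, with t(Cloudy) = 0. Conditioning on the first day:
t(Windy) = 1 + 0.2·t(Windy) + 0.6·t(Foggy)
t(Foggy) = 1 + 0.1·t(Windy) + 0.2·t(Foggy)
Solving: t(Windy) = 2.4138, t(Foggy) = 1.5517.
Expected days from Foggy to Cloudy: 1.5517.

1.5517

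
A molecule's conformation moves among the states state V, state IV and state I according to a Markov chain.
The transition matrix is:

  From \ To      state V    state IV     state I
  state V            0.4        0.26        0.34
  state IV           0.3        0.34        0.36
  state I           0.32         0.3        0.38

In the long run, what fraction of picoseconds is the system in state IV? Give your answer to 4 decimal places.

0.2983

Let the stationary distribution be π with π = πP and π_1 + π_2 + π_3 = 1.
π_1 = 0.4·π_1 + 0.3·π_2 + 0.32·π_3
π_2 = 0.26·π_1 + 0.34·π_2 + 0.3·π_3
Solving with the normalization constraint gives π = (0.3413, 0.2983, 0.3604).
So the stationary probability of state IV is 0.2983.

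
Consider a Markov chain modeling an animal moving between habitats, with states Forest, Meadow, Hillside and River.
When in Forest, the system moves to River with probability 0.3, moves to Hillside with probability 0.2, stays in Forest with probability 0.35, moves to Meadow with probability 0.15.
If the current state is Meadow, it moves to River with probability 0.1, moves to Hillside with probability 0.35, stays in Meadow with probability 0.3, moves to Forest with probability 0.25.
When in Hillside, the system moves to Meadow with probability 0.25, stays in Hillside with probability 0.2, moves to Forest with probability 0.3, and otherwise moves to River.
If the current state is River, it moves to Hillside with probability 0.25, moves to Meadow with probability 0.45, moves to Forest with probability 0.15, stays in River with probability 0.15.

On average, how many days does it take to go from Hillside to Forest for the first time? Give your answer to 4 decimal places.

Let t(s) be the expected number of days to first reach Forest from state s, with t(Forest) = 0. Conditioning on the first day:
t(Meadow) = 1 + 0.3·t(Meadow) + 0.35·t(Hillside) + 0.1·t(River)
t(Hillside) = 1 + 0.25·t(Meadow) + 0.2·t(Hillside) + 0.25·t(River)
t(River) = 1 + 0.45·t(Meadow) + 0.25·t(Hillside) + 0.15·t(River)
Solving: t(Meadow) = 4.0090, t(Hillside) = 3.8914, t(River) = 4.4434.
Expected days from Hillside to Forest: 3.8914.

3.8914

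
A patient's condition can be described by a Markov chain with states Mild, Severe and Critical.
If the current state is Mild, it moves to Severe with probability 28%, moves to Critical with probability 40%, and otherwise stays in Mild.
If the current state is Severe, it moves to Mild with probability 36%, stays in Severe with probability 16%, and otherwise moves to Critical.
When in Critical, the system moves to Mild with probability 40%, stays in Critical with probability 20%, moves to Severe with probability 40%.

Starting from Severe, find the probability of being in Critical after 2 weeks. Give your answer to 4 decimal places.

Sum over the intermediate state after 1 week:
P = P(Severe→Mild)·P(Mild→Critical) + P(Severe→Severe)·P(Severe→Critical) + P(Severe→Critical)·P(Critical→Critical)
  = 0.36×0.4 + 0.16×0.48 + 0.48×0.2
  = 0.1440 + 0.0768 + 0.0960 = 0.3168

0.3168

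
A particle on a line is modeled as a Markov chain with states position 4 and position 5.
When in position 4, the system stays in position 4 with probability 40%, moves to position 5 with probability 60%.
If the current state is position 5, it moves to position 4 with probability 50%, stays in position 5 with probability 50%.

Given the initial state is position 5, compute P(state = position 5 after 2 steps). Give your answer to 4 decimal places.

0.5500

Sum over the intermediate state after 1 step:
P = P(position 5→position 4)·P(position 4→position 5) + P(position 5→position 5)·P(position 5→position 5)
  = 0.5×0.6 + 0.5×0.5
  = 0.3000 + 0.2500 = 0.5500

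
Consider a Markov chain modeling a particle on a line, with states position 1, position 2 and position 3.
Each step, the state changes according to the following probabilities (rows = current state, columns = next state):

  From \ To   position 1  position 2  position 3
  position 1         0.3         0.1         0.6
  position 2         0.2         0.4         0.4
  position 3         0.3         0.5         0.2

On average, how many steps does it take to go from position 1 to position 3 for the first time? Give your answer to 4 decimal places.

Let t(s) be the expected number of steps to first reach position 3 from state s, with t(position 3) = 0. Conditioning on the first step:
t(position 1) = 1 + 0.3·t(position 1) + 0.1·t(position 2)
t(position 2) = 1 + 0.2·t(position 1) + 0.4·t(position 2)
Solving: t(position 1) = 1.7500, t(position 2) = 2.2500.
Expected steps from position 1 to position 3: 1.7500.

1.7500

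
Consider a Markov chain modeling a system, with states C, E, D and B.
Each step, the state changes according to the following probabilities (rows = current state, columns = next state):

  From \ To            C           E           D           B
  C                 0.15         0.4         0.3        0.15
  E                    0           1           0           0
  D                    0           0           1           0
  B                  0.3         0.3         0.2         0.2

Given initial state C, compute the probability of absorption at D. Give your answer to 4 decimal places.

0.4252

Let h(s) be the probability of absorption at D starting from transient state s. Then h(D) = 1 and h(E) = 0. By first-step analysis:
h(C) = 0.15·h(C) + 0.4·0 + 0.3·1 + 0.15·h(B)
h(B) = 0.3·h(C) + 0.3·0 + 0.2·1 + 0.2·h(B)
Solving: h(C) = 0.4252, h(B) = 0.4094.
Starting from C, the probability is 0.4252.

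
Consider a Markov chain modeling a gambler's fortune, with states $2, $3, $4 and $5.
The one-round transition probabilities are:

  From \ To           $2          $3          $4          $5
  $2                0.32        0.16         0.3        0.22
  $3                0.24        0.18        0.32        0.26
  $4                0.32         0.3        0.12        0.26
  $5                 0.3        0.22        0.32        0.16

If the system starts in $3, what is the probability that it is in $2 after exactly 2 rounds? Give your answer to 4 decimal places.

Propagate the distribution vector 2 rounds from $3.
After 0 rounds: (0.0000, 1.0000, 0.0000, 0.0000)
After 1 round: (0.2400, 0.1800, 0.3200, 0.2600)
After 2 rounds: (0.3004, 0.2240, 0.2512, 0.2244)
P(in $2 after 2 rounds) = 0.3004

0.3004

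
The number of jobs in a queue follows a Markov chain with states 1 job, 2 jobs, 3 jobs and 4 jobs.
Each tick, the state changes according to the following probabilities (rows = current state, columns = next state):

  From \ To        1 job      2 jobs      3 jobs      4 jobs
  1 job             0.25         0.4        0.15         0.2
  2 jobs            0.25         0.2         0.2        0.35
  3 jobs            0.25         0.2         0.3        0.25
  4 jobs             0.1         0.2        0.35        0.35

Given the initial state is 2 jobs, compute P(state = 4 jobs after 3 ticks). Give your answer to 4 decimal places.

Propagate the distribution vector 3 ticks from 2 jobs.
After 0 ticks: (0.0000, 1.0000, 0.0000, 0.0000)
After 1 tick: (0.2500, 0.2000, 0.2000, 0.3500)
After 2 ticks: (0.1975, 0.2500, 0.2600, 0.2925)
After 3 ticks: (0.2061, 0.2395, 0.2600, 0.2944)
P(in 4 jobs after 3 ticks) = 0.2944

0.2944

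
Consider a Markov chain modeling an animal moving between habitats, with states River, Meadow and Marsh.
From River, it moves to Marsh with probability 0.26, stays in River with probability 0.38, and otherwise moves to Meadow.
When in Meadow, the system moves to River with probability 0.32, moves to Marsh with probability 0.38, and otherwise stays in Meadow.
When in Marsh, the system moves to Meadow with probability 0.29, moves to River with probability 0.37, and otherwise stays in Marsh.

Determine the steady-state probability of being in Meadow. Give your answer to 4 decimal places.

Let the stationary distribution be π with π = πP and π_1 + π_2 + π_3 = 1.
π_1 = 0.38·π_1 + 0.32·π_2 + 0.37·π_3
π_2 = 0.36·π_1 + 0.3·π_2 + 0.29·π_3
Solving with the normalization constraint gives π = (0.3577, 0.3182, 0.3241).
So the stationary probability of Meadow is 0.3182.

0.3182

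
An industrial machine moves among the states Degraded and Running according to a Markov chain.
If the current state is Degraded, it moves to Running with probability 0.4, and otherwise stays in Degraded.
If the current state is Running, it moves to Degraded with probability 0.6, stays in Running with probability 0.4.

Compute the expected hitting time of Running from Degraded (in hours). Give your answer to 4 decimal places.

2.5000

Let t(s) be the expected number of hours to first reach Running from state s, with t(Running) = 0. Conditioning on the first hour:
t(Degraded) = 1 + 0.6·t(Degraded)
Solving: t(Degraded) = 2.5000.
Expected hours from Degraded to Running: 2.5000.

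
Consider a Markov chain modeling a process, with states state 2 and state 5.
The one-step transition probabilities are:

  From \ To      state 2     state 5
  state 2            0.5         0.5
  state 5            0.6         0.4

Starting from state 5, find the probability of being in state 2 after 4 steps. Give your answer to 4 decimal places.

0.5454

Propagate the distribution vector 4 steps from state 5.
After 0 steps: (0.0000, 1.0000)
After 1 step: (0.6000, 0.4000)
After 2 steps: (0.5400, 0.4600)
After 3 steps: (0.5460, 0.4540)
After 4 steps: (0.5454, 0.4546)
P(in state 2 after 4 steps) = 0.5454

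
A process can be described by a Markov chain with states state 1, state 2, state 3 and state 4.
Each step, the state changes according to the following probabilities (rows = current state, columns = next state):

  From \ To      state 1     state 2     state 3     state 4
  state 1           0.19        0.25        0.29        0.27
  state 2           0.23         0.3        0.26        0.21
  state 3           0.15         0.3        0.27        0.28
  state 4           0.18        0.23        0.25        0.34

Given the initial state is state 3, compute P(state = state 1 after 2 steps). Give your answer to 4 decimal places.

Propagate the distribution vector 2 steps from state 3.
After 0 steps: (0.0000, 0.0000, 1.0000, 0.0000)
After 1 step: (0.1500, 0.3000, 0.2700, 0.2800)
After 2 steps: (0.1884, 0.2729, 0.2644, 0.2743)
P(in state 1 after 2 steps) = 0.1884

0.1884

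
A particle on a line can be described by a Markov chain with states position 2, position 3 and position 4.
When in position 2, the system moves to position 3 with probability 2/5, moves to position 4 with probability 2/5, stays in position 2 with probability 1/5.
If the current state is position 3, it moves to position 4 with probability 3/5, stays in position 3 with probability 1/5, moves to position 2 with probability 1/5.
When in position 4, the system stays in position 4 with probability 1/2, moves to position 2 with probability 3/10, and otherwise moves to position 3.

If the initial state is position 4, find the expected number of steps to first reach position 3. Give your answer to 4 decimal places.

Let t(s) be the expected number of steps to first reach position 3 from state s, with t(position 3) = 0. Conditioning on the first step:
t(position 2) = 1 + 0.2·t(position 2) + 0.4·t(position 4)
t(position 4) = 1 + 0.3·t(position 2) + 0.5·t(position 4)
Solving: t(position 2) = 3.2143, t(position 4) = 3.9286.
Expected steps from position 4 to position 3: 3.9286.

3.9286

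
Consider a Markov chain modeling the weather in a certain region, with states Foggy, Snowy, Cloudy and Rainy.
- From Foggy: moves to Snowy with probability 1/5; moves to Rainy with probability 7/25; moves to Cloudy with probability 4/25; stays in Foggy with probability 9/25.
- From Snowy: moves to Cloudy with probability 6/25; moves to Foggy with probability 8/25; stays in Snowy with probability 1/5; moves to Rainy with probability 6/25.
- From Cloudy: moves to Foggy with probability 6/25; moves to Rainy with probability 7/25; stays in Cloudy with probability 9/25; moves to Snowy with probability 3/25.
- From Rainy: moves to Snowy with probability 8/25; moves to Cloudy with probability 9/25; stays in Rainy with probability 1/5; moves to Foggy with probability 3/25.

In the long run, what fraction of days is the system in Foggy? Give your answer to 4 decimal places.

0.2573

Let the stationary distribution be π with π = πP and π_1 + π_2 + π_3 + π_4 = 1.
π_1 = 0.36·π_1 + 0.32·π_2 + 0.24·π_3 + 0.12·π_4
π_2 = 0.2·π_1 + 0.2·π_2 + 0.12·π_3 + 0.32·π_4
π_3 = 0.16·π_1 + 0.24·π_2 + 0.36·π_3 + 0.36·π_4
Solving with the normalization constraint gives π = (0.2573, 0.2075, 0.2836, 0.2516).
So the stationary probability of Foggy is 0.2573.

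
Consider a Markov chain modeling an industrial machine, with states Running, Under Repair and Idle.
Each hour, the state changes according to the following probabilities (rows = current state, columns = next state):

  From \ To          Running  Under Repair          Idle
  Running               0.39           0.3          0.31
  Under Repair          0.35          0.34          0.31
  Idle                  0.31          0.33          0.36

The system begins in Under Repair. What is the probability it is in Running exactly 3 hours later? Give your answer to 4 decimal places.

Propagate the distribution vector 3 hours from Under Repair.
After 0 hours: (0.0000, 1.0000, 0.0000)
After 1 hour: (0.3500, 0.3400, 0.3100)
After 2 hours: (0.3516, 0.3229, 0.3255)
After 3 hours: (0.3510, 0.3227, 0.3263)
P(in Running after 3 hours) = 0.3510

0.3510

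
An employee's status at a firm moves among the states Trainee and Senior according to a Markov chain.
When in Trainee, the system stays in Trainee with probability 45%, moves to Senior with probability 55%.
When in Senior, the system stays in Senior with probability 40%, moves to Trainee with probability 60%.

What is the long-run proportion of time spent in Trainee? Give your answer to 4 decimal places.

Let the stationary distribution be π with π = πP and π_1 + π_2 = 1.
π_1 = 0.45·π_1 + 0.6·π_2
Solving with the normalization constraint gives π = (0.5217, 0.4783).
So the stationary probability of Trainee is 0.5217.

0.5217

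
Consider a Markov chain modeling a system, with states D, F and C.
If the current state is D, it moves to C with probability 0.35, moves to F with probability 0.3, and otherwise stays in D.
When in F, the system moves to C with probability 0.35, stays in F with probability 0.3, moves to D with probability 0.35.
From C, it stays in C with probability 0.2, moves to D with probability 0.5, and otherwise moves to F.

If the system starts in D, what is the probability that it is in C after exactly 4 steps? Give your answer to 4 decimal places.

Propagate the distribution vector 4 steps from D.
After 0 steps: (1.0000, 0.0000, 0.0000)
After 1 step: (0.3500, 0.3000, 0.3500)
After 2 steps: (0.4025, 0.3000, 0.2975)
After 3 steps: (0.3946, 0.3000, 0.3054)
After 4 steps: (0.3958, 0.3000, 0.3042)
P(in C after 4 steps) = 0.3042

0.3042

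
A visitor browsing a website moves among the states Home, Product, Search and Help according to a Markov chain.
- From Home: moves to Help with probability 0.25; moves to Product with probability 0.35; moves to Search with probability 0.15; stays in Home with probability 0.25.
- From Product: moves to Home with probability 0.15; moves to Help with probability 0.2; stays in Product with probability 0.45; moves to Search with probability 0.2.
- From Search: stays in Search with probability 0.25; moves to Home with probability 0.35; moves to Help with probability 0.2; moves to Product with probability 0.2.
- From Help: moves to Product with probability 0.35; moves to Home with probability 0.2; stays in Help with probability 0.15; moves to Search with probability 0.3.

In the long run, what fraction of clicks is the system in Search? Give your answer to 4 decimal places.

0.2198

Let the stationary distribution be π with π = πP and π_1 + π_2 + π_3 + π_4 = 1.
π_1 = 0.25·π_1 + 0.15·π_2 + 0.35·π_3 + 0.2·π_4
π_2 = 0.35·π_1 + 0.45·π_2 + 0.2·π_3 + 0.35·π_4
π_3 = 0.15·π_1 + 0.2·π_2 + 0.25·π_3 + 0.3·π_4
Solving with the normalization constraint gives π = (0.2267, 0.3523, 0.2198, 0.2013).
So the stationary probability of Search is 0.2198.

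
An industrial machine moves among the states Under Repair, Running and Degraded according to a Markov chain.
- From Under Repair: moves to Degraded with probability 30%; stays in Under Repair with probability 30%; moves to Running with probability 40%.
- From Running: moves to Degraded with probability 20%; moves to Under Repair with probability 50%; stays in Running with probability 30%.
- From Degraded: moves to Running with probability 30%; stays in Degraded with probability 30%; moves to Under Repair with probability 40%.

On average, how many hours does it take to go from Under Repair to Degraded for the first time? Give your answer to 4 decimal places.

Let t(s) be the expected number of hours to first reach Degraded from state s, with t(Degraded) = 0. Conditioning on the first hour:
t(Under Repair) = 1 + 0.3·t(Under Repair) + 0.4·t(Running)
t(Running) = 1 + 0.5·t(Under Repair) + 0.3·t(Running)
Solving: t(Under Repair) = 3.7931, t(Running) = 4.1379.
Expected hours from Under Repair to Degraded: 3.7931.

3.7931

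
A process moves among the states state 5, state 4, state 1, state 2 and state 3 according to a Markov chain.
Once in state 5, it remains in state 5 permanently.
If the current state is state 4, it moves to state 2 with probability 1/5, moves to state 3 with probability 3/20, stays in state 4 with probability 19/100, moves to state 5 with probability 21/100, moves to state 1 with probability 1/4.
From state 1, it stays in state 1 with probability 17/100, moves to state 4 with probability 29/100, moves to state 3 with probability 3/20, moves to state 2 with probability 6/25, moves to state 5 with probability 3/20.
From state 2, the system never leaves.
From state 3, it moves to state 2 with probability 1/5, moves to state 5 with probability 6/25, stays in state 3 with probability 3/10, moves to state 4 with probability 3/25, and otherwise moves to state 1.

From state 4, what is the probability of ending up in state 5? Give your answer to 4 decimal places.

0.4926

Let h(s) be the probability of absorption at state 5 starting from transient state s. Then h(state 5) = 1 and h(state 2) = 0. By first-step analysis:
h(state 4) = 0.21·1 + 0.19·h(state 4) + 0.25·h(state 1) + 0.2·0 + 0.15·h(state 3)
h(state 1) = 0.15·1 + 0.29·h(state 4) + 0.17·h(state 1) + 0.24·0 + 0.15·h(state 3)
h(state 3) = 0.24·1 + 0.12·h(state 4) + 0.14·h(state 1) + 0.2·0 + 0.3·h(state 3)
Solving: h(state 4) = 0.4926, h(state 1) = 0.4462, h(state 3) = 0.5165.
Starting from state 4, the probability is 0.4926.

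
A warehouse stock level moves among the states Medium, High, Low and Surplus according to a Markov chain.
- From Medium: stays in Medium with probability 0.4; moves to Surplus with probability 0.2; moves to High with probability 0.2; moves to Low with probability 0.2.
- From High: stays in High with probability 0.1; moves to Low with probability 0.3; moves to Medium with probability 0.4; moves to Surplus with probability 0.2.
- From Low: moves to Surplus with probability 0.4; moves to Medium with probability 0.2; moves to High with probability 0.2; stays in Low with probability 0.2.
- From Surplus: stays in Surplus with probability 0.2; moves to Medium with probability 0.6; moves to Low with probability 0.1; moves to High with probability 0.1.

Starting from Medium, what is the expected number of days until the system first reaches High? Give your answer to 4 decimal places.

Let t(s) be the expected number of days to first reach High from state s, with t(High) = 0. Conditioning on the first day:
t(Medium) = 1 + 0.4·t(Medium) + 0.2·t(Low) + 0.2·t(Surplus)
t(Low) = 1 + 0.2·t(Medium) + 0.2·t(Low) + 0.4·t(Surplus)
t(Surplus) = 1 + 0.6·t(Medium) + 0.1·t(Low) + 0.2·t(Surplus)
Solving: t(Medium) = 5.6667, t(Low) = 5.7778, t(Surplus) = 6.2222.
Expected days from Medium to High: 5.6667.

5.6667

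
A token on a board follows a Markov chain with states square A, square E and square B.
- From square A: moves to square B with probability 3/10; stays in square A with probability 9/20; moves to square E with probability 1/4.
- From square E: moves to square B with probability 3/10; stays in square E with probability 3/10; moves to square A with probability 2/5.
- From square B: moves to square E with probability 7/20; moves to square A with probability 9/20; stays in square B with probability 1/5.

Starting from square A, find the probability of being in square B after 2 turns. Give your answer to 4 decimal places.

Sum over the intermediate state after 1 turn:
P = P(square A→square A)·P(square A→square B) + P(square A→square E)·P(square E→square B) + P(square A→square B)·P(square B→square B)
  = 0.45×0.3 + 0.25×0.3 + 0.3×0.2
  = 0.1350 + 0.0750 + 0.0600 = 0.2700

0.2700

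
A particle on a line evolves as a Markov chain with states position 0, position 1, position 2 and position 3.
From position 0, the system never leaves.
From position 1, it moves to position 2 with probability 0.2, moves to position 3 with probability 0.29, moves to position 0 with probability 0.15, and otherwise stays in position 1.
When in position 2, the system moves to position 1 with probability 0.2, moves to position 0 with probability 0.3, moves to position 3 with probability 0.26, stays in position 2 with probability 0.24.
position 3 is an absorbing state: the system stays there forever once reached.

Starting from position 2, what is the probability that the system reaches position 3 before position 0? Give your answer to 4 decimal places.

0.5027

Let h(s) be the probability of absorption at position 3 starting from transient state s. Then h(position 3) = 1 and h(position 0) = 0. By first-step analysis:
h(position 1) = 0.15·0 + 0.36·h(position 1) + 0.2·h(position 2) + 0.29·1
h(position 2) = 0.3·0 + 0.2·h(position 1) + 0.24·h(position 2) + 0.26·1
Solving: h(position 1) = 0.6102, h(position 2) = 0.5027.
Starting from position 2, the probability is 0.5027.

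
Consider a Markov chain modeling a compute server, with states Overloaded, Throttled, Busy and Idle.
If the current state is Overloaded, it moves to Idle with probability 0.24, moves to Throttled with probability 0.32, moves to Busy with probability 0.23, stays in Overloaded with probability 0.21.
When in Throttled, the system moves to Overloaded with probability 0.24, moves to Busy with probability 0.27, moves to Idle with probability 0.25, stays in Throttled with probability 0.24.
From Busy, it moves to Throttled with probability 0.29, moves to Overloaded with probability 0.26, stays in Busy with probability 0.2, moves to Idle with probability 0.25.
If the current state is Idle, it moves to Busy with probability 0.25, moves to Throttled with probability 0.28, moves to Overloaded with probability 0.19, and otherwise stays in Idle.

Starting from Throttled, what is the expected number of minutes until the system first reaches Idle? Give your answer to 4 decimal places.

Let t(s) be the expected number of minutes to first reach Idle from state s, with t(Idle) = 0. Conditioning on the first minute:
t(Overloaded) = 1 + 0.21·t(Overloaded) + 0.32·t(Throttled) + 0.23·t(Busy)
t(Throttled) = 1 + 0.24·t(Overloaded) + 0.24·t(Throttled) + 0.27·t(Busy)
t(Busy) = 1 + 0.26·t(Overloaded) + 0.29·t(Throttled) + 0.2·t(Busy)
Solving: t(Overloaded) = 4.0776, t(Throttled) = 4.0384, t(Busy) = 4.0391.
Expected minutes from Throttled to Idle: 4.0384.

4.0384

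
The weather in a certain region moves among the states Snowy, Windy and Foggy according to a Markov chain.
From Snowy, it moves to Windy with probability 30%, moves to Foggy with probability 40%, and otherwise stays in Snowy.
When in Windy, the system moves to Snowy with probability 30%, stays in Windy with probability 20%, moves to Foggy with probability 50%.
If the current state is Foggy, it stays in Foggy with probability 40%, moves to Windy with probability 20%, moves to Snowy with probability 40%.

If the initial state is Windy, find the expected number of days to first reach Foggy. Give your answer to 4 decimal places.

Let t(s) be the expected number of days to first reach Foggy from state s, with t(Foggy) = 0. Conditioning on the first day:
t(Snowy) = 1 + 0.3·t(Snowy) + 0.3·t(Windy)
t(Windy) = 1 + 0.3·t(Snowy) + 0.2·t(Windy)
Solving: t(Snowy) = 2.3404, t(Windy) = 2.1277.
Expected days from Windy to Foggy: 2.1277.

2.1277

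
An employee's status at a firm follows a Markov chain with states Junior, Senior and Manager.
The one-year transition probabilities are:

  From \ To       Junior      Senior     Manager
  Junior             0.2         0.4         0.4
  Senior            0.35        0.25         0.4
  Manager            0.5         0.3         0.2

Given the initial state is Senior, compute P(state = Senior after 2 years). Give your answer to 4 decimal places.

0.3225

Sum over the intermediate state after 1 year:
P = P(Senior→Junior)·P(Junior→Senior) + P(Senior→Senior)·P(Senior→Senior) + P(Senior→Manager)·P(Manager→Senior)
  = 0.35×0.4 + 0.25×0.25 + 0.4×0.3
  = 0.1400 + 0.0625 + 0.1200 = 0.3225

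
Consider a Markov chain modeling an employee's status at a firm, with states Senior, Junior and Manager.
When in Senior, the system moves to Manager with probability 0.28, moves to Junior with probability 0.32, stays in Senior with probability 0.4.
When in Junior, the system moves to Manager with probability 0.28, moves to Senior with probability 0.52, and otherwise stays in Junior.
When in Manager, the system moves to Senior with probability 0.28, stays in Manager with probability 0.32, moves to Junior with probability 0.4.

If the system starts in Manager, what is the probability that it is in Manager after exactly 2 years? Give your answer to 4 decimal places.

Sum over the intermediate state after 1 year:
P = P(Manager→Senior)·P(Senior→Manager) + P(Manager→Junior)·P(Junior→Manager) + P(Manager→Manager)·P(Manager→Manager)
  = 0.28×0.28 + 0.4×0.28 + 0.32×0.32
  = 0.0784 + 0.1120 + 0.1024 = 0.2928

0.2928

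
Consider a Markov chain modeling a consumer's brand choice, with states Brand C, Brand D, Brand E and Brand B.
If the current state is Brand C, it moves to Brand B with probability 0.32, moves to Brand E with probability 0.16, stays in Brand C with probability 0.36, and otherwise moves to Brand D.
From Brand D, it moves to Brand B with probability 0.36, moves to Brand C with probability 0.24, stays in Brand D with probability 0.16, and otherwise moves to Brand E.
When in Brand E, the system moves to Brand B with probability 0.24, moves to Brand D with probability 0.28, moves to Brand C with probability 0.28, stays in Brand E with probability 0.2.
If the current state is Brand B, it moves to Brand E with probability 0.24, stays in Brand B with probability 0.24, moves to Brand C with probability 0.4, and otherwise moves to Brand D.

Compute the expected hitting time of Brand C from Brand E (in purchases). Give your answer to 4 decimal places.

Let t(s) be the expected number of purchases to first reach Brand C from state s, with t(Brand C) = 0. Conditioning on the first purchase:
t(Brand D) = 1 + 0.16·t(Brand D) + 0.24·t(Brand E) + 0.36·t(Brand B)
t(Brand E) = 1 + 0.28·t(Brand D) + 0.2·t(Brand E) + 0.24·t(Brand B)
t(Brand B) = 1 + 0.12·t(Brand D) + 0.24·t(Brand E) + 0.24·t(Brand B)
Solving: t(Brand D) = 3.3704, t(Brand E) = 3.2963, t(Brand B) = 2.8889.
Expected purchases from Brand E to Brand C: 3.2963.

3.2963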